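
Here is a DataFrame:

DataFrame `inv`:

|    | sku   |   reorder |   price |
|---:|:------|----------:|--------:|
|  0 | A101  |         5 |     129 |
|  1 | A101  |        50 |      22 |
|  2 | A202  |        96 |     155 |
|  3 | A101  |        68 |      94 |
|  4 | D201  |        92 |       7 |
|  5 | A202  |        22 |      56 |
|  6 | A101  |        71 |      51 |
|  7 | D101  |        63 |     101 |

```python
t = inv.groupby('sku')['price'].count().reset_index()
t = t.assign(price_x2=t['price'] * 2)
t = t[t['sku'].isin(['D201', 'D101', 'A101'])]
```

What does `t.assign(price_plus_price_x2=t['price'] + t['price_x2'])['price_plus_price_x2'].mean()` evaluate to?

6.0

group by sku, count of price:
sku
A101    4
A202    2
D101    1
D201    1
Name: price, dtype: int64
reset_index():
    sku  price
0  A101      4
1  A202      2
2  D101      1
3  D201      1
add column price_x2 = t['price'] * 2:
    sku  price  price_x2
0  A101      4         8
1  A202      2         4
2  D101      1         2
3  D201      1         2
filter rows where sku in ['D201', 'D101', 'A101']:
    sku  price  price_x2
0  A101      4         8
2  D101      1         2
3  D201      1         2
add column price_plus_price_x2 = t['price'] + t['price_x2']:
    sku  price  price_x2  price_plus_price_x2
0  A101      4         8                   12
2  D101      1         2                    3
3  D201      1         2                    3
Reading off the mean of column 'price_plus_price_x2', we get 6.0.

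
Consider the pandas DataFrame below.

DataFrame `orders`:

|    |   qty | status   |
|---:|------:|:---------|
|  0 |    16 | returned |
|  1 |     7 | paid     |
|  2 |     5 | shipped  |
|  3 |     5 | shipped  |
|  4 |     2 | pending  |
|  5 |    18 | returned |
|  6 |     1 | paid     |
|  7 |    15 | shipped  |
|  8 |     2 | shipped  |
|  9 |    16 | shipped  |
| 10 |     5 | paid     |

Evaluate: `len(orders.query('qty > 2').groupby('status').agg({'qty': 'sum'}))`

3

filter rows where qty > 2:
    qty    status
0    16  returned
1     7      paid
2     5   shipped
3     5   shipped
5    18  returned
7    15   shipped
9    16   shipped
10    5      paid
group by status, sum of qty:
          qty
status       
paid       12
returned   34
shipped    41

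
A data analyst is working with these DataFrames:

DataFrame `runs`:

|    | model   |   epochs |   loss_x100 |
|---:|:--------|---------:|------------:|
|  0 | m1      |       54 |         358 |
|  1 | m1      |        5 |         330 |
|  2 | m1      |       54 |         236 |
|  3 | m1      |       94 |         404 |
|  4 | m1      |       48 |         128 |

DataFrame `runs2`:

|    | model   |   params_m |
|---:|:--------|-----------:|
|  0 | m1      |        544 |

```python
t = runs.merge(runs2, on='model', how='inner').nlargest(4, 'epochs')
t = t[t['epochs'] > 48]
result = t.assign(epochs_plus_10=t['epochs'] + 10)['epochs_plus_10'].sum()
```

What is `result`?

merge on 'model' (how='inner') → 5 rows:
  model  epochs  loss_x100  params_m
0    m1      54        358       544
1    m1       5        330       544
2    m1      54        236       544
3    m1      94        404       544
4    m1      48        128       544
take 4 rows with largest epochs:
  model  epochs  loss_x100  params_m
3    m1      94        404       544
0    m1      54        358       544
2    m1      54        236       544
4    m1      48        128       544
filter rows where epochs > 48:
  model  epochs  loss_x100  params_m
3    m1      94        404       544
0    m1      54        358       544
2    m1      54        236       544
add column epochs_plus_10 = t['epochs'] + 10:
  model  epochs  loss_x100  params_m  epochs_plus_10
3    m1      94        404       544             104
0    m1      54        358       544              64
2    m1      54        236       544              64
Hence 232.

232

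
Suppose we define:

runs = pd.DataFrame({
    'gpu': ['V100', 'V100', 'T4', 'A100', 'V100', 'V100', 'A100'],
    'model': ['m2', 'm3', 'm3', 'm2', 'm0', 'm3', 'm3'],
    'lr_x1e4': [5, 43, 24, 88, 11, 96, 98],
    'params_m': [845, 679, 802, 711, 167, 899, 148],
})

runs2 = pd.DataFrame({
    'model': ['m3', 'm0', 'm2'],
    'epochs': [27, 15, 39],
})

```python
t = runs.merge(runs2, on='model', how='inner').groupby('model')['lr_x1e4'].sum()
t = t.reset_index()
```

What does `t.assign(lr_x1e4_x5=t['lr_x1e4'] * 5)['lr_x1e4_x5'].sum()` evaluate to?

merge on 'model' (how='inner') → 7 rows:
    gpu model  lr_x1e4  params_m  epochs
0  V100    m2        5       845      39
1  V100    m3       43       679      27
2    T4    m3       24       802      27
3  A100    m2       88       711      39
4  V100    m0       11       167      15
5  V100    m3       96       899      27
6  A100    m3       98       148      27
group by model, sum of lr_x1e4:
model
m0     11
m2     93
m3    261
Name: lr_x1e4, dtype: int64
reset_index():
  model  lr_x1e4
0    m0       11
1    m2       93
2    m3      261
add column lr_x1e4_x5 = t['lr_x1e4'] * 5:
  model  lr_x1e4  lr_x1e4_x5
0    m0       11          55
1    m2       93         465
2    m3      261        1305
Then the sum of column 'lr_x1e4_x5': 1825

1825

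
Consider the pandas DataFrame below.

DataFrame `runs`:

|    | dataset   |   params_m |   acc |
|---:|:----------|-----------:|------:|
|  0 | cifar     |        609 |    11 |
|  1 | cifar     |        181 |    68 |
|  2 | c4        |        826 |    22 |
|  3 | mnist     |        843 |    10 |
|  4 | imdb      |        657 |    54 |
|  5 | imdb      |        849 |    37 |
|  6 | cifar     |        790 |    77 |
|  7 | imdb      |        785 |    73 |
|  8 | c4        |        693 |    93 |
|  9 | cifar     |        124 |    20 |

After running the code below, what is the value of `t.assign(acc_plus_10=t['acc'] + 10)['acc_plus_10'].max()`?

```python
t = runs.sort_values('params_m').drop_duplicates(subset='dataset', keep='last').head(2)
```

87

sort by params_m:
  dataset  params_m  acc
9   cifar       124   20
1   cifar       181   68
0   cifar       609   11
4    imdb       657   54
8      c4       693   93
7    imdb       785   73
6   cifar       790   77
2      c4       826   22
3   mnist       843   10
5    imdb       849   37
drop duplicate dataset (keep=last):
  dataset  params_m  acc
6   cifar       790   77
2      c4       826   22
3   mnist       843   10
5    imdb       849   37
take first 2 rows:
  dataset  params_m  acc
6   cifar       790   77
2      c4       826   22
add column acc_plus_10 = t['acc'] + 10:
  dataset  params_m  acc  acc_plus_10
6   cifar       790   77           87
2      c4       826   22           32
The max of column 'acc_plus_10' is 87.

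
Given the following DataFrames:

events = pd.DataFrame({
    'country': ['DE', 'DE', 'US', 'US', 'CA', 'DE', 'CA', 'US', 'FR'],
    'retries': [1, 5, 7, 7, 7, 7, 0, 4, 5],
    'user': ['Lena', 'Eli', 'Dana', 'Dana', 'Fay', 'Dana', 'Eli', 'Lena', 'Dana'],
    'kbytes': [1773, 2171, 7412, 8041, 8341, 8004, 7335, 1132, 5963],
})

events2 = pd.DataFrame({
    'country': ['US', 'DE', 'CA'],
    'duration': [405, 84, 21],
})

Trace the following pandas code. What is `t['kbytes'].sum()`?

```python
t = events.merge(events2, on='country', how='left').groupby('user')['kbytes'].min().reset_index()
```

merge on 'country' (how='left') → 9 rows:
  country  retries  user  kbytes  duration
0      DE        1  Lena    1773      84.0
1      DE        5   Eli    2171      84.0
2      US        7  Dana    7412     405.0
3      US        7  Dana    8041     405.0
4      CA        7   Fay    8341      21.0
5      DE        7  Dana    8004      84.0
6      CA        0   Eli    7335      21.0
7      US        4  Lena    1132     405.0
8      FR        5  Dana    5963       NaN
group by user, min of kbytes:
user
Dana    5963
Eli     2171
Fay     8341
Lena    1132
Name: kbytes, dtype: int64
reset_index():
   user  kbytes
0  Dana    5963
1   Eli    2171
2   Fay    8341
3  Lena    1132
Then the sum of column 'kbytes': 17607

17607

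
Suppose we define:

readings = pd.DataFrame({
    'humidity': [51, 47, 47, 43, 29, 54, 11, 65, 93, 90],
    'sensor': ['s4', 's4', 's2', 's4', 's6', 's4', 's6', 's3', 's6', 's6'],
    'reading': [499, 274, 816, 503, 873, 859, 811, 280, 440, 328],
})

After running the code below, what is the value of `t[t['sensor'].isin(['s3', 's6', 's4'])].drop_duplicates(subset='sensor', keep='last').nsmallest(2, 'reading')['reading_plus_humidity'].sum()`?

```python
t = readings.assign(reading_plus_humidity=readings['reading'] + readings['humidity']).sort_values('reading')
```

add column reading_plus_humidity = readings['reading'] + readings['humidity']:
   humidity sensor  reading  reading_plus_humidity
0        51     s4      499                    550
1        47     s4      274                    321
2        47     s2      816                    863
3        43     s4      503                    546
4        29     s6      873                    902
5        54     s4      859                    913
6        11     s6      811                    822
7        65     s3      280                    345
8        93     s6      440                    533
9        90     s6      328                    418
sort by reading:
   humidity sensor  reading  reading_plus_humidity
1        47     s4      274                    321
7        65     s3      280                    345
9        90     s6      328                    418
8        93     s6      440                    533
0        51     s4      499                    550
3        43     s4      503                    546
6        11     s6      811                    822
2        47     s2      816                    863
5        54     s4      859                    913
4        29     s6      873                    902
filter rows where sensor in ['s3', 's6', 's4']:
   humidity sensor  reading  reading_plus_humidity
1        47     s4      274                    321
7        65     s3      280                    345
9        90     s6      328                    418
8        93     s6      440                    533
0        51     s4      499                    550
3        43     s4      503                    546
6        11     s6      811                    822
5        54     s4      859                    913
4        29     s6      873                    902
drop duplicate sensor (keep=last):
   humidity sensor  reading  reading_plus_humidity
7        65     s3      280                    345
5        54     s4      859                    913
4        29     s6      873                    902
take 2 rows with smallest reading:
   humidity sensor  reading  reading_plus_humidity
7        65     s3      280                    345
5        54     s4      859                    913
Taking the sum of column 'reading_plus_humidity' gives 1258.

1258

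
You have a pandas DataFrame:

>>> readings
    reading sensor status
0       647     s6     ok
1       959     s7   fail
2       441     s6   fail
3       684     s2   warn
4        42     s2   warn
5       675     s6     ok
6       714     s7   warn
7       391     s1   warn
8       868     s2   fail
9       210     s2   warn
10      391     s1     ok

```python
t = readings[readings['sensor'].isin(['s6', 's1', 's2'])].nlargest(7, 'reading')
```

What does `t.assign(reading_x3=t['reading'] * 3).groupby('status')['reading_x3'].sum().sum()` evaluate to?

12291

filter rows where sensor in ['s6', 's1', 's2']:
    reading sensor status
0       647     s6     ok
2       441     s6   fail
3       684     s2   warn
4        42     s2   warn
5       675     s6     ok
7       391     s1   warn
8       868     s2   fail
9       210     s2   warn
10      391     s1     ok
take 7 rows with largest reading:
    reading sensor status
8       868     s2   fail
3       684     s2   warn
5       675     s6     ok
0       647     s6     ok
2       441     s6   fail
7       391     s1   warn
10      391     s1     ok
add column reading_x3 = t['reading'] * 3:
    reading sensor status  reading_x3
8       868     s2   fail        2604
3       684     s2   warn        2052
5       675     s6     ok        2025
0       647     s6     ok        1941
2       441     s6   fail        1323
7       391     s1   warn        1173
10      391     s1     ok        1173
group by status, sum of reading_x3:
status
fail    3927
ok      5139
warn    3225
Name: reading_x3, dtype: int64
Finally, sum of the resulting series = 12291.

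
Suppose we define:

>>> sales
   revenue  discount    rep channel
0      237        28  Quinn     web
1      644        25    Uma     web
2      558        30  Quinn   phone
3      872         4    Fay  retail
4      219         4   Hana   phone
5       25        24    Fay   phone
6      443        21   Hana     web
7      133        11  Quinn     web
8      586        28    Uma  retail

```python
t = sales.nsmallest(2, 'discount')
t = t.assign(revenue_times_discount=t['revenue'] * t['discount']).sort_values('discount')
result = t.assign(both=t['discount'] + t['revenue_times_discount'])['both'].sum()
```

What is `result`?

take 2 rows with smallest discount:
   revenue  discount   rep channel
3      872         4   Fay  retail
4      219         4  Hana   phone
add column revenue_times_discount = t['revenue'] * t['discount']:
   revenue  discount   rep channel  revenue_times_discount
3      872         4   Fay  retail                    3488
4      219         4  Hana   phone                     876
sort by discount:
   revenue  discount   rep channel  revenue_times_discount
3      872         4   Fay  retail                    3488
4      219         4  Hana   phone                     876
add column both = t['discount'] + t['revenue_times_discount']:
   revenue  discount   rep channel  revenue_times_discount  both
3      872         4   Fay  retail                    3488  3492
4      219         4  Hana   phone                     876   880
Hence 4372.

4372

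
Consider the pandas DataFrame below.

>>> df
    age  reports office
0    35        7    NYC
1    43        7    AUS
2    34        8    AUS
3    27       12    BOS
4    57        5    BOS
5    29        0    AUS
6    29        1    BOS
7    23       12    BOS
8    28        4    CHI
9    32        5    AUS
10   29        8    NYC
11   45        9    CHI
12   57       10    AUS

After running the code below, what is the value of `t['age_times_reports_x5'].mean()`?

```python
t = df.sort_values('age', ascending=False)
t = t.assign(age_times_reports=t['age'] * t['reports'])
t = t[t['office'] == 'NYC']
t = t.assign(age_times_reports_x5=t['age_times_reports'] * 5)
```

sort by age descending:
    age  reports office
4    57        5    BOS
12   57       10    AUS
11   45        9    CHI
1    43        7    AUS
0    35        7    NYC
2    34        8    AUS
9    32        5    AUS
5    29        0    AUS
6    29        1    BOS
10   29        8    NYC
8    28        4    CHI
3    27       12    BOS
7    23       12    BOS
add column age_times_reports = t['age'] * t['reports']:
    age  reports office  age_times_reports
4    57        5    BOS                285
12   57       10    AUS                570
11   45        9    CHI                405
1    43        7    AUS                301
0    35        7    NYC                245
2    34        8    AUS                272
9    32        5    AUS                160
5    29        0    AUS                  0
6    29        1    BOS                 29
10   29        8    NYC                232
8    28        4    CHI                112
3    27       12    BOS                324
7    23       12    BOS                276
filter rows where office == 'NYC':
    age  reports office  age_times_reports
0    35        7    NYC                245
10   29        8    NYC                232
add column age_times_reports_x5 = t['age_times_reports'] * 5:
    age  reports office  age_times_reports  age_times_reports_x5
0    35        7    NYC                245                  1225
10   29        8    NYC                232                  1160

1192.5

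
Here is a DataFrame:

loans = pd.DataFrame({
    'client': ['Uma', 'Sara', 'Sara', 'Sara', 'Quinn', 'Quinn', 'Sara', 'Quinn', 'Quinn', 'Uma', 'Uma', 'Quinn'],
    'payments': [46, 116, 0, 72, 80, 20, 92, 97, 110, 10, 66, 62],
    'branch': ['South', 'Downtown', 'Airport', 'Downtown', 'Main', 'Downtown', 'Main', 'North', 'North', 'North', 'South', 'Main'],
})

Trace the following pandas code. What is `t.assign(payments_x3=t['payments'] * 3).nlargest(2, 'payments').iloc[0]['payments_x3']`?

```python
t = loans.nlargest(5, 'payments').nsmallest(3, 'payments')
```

take 5 rows with largest payments:
  client  payments    branch
1   Sara       116  Downtown
8  Quinn       110     North
7  Quinn        97     North
6   Sara        92      Main
4  Quinn        80      Main
take 3 rows with smallest payments:
  client  payments branch
4  Quinn        80   Main
6   Sara        92   Main
7  Quinn        97  North
add column payments_x3 = t['payments'] * 3:
  client  payments branch  payments_x3
4  Quinn        80   Main          240
6   Sara        92   Main          276
7  Quinn        97  North          291
take 2 rows with largest payments:
  client  payments branch  payments_x3
7  Quinn        97  North          291
6   Sara        92   Main          276
Finally, value at position 0, column 'payments_x3' = 291.

291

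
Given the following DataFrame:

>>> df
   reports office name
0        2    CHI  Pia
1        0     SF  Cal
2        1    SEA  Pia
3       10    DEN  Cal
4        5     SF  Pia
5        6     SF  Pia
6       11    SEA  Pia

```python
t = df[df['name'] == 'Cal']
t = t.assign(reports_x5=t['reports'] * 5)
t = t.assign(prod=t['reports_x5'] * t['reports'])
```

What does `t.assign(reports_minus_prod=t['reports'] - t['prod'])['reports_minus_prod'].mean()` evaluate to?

-245.0

filter rows where name == 'Cal':
   reports office name
1        0     SF  Cal
3       10    DEN  Cal
add column reports_x5 = t['reports'] * 5:
   reports office name  reports_x5
1        0     SF  Cal           0
3       10    DEN  Cal          50
add column prod = t['reports_x5'] * t['reports']:
   reports office name  reports_x5  prod
1        0     SF  Cal           0     0
3       10    DEN  Cal          50   500
add column reports_minus_prod = t['reports'] - t['prod']:
   reports office name  reports_x5  prod  reports_minus_prod
1        0     SF  Cal           0     0                   0
3       10    DEN  Cal          50   500                -490
mean of column 'reports_minus_prod' → -245.0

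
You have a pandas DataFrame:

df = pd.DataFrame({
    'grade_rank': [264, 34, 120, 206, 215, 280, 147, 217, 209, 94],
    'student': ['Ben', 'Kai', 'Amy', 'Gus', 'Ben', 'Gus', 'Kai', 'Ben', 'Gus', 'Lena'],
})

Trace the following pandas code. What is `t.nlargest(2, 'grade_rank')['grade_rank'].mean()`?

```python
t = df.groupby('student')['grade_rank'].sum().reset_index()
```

group by student, sum of grade_rank:
student
Amy     120
Ben     696
Gus     695
Kai     181
Lena     94
Name: grade_rank, dtype: int64
reset_index():
  student  grade_rank
0     Amy         120
1     Ben         696
2     Gus         695
3     Kai         181
4    Lena          94
take 2 rows with largest grade_rank:
  student  grade_rank
1     Ben         696
2     Gus         695

695.5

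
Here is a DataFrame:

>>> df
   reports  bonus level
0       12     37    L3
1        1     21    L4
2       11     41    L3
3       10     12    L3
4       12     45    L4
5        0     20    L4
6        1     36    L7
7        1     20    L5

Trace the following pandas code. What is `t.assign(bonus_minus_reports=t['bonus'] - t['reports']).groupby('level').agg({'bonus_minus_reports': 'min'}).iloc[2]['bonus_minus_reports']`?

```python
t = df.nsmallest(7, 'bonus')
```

take 7 rows with smallest bonus:
   reports  bonus level
3       10     12    L3
5        0     20    L4
7        1     20    L5
1        1     21    L4
6        1     36    L7
0       12     37    L3
2       11     41    L3
add column bonus_minus_reports = t['bonus'] - t['reports']:
   reports  bonus level  bonus_minus_reports
3       10     12    L3                    2
5        0     20    L4                   20
7        1     20    L5                   19
1        1     21    L4                   20
6        1     36    L7                   35
0       12     37    L3                   25
2       11     41    L3                   30
group by level, min of bonus_minus_reports:
       bonus_minus_reports
level                     
L3                       2
L4                      20
L5                      19
L7                      35

19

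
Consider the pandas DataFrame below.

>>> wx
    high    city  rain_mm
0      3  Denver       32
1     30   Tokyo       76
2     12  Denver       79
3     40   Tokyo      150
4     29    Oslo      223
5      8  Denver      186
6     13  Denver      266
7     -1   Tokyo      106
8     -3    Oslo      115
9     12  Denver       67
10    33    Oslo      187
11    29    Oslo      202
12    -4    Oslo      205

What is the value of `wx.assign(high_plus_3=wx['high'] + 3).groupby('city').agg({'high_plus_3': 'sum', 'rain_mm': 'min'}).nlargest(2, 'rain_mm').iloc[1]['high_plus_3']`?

add column high_plus_3 = wx['high'] + 3:
    high    city  rain_mm  high_plus_3
0      3  Denver       32            6
1     30   Tokyo       76           33
2     12  Denver       79           15
3     40   Tokyo      150           43
4     29    Oslo      223           32
5      8  Denver      186           11
6     13  Denver      266           16
7     -1   Tokyo      106            2
8     -3    Oslo      115            0
9     12  Denver       67           15
10    33    Oslo      187           36
11    29    Oslo      202           32
12    -4    Oslo      205           -1
group by city: sum(high_plus_3), min(rain_mm):
        high_plus_3  rain_mm
city                        
Denver           63       32
Oslo             99      115
Tokyo            78       76
take 2 rows with largest rain_mm:
       high_plus_3  rain_mm
city                       
Oslo            99      115
Tokyo           78       76

78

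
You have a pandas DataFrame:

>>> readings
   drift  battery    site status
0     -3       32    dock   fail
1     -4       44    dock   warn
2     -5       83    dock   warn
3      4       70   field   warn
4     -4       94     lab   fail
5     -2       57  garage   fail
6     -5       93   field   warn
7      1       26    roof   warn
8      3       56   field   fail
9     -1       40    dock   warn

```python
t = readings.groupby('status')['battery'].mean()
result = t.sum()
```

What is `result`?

119.083333333

group by status, mean of battery:
status
fail    59.750000
warn    59.333333
Name: battery, dtype: float64
So sum() = 119.083333333.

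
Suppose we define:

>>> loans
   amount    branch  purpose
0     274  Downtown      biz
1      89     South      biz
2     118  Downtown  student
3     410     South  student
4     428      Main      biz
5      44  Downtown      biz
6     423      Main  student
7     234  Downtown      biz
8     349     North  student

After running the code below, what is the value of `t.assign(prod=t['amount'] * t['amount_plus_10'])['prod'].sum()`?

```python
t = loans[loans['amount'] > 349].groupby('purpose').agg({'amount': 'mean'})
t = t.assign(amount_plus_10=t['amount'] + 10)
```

filter rows where amount > 349:
   amount branch  purpose
3     410  South  student
4     428   Main      biz
6     423   Main  student
group by purpose, mean of amount:
         amount
purpose        
biz       428.0
student   416.5
add column amount_plus_10 = t['amount'] + 10:
         amount  amount_plus_10
purpose                        
biz       428.0           438.0
student   416.5           426.5
add column prod = t['amount'] * t['amount_plus_10']:
         amount  amount_plus_10       prod
purpose                                   
biz       428.0           438.0  187464.00
student   416.5           426.5  177637.25
Reading off the sum of column 'prod', we get 365101.25.

365101.25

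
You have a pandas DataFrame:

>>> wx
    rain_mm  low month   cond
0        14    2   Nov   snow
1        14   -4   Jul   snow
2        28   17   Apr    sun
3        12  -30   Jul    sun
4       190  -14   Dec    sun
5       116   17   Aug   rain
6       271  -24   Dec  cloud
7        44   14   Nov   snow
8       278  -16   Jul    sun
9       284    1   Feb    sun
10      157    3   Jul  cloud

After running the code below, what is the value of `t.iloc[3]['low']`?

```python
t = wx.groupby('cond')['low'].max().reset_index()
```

17

group by cond, max of low:
cond
cloud     3
rain     17
snow     14
sun      17
Name: low, dtype: int64
reset_index():
    cond  low
0  cloud    3
1   rain   17
2   snow   14
3    sun   17
Reading off the value at position 3, column 'low', we get 17.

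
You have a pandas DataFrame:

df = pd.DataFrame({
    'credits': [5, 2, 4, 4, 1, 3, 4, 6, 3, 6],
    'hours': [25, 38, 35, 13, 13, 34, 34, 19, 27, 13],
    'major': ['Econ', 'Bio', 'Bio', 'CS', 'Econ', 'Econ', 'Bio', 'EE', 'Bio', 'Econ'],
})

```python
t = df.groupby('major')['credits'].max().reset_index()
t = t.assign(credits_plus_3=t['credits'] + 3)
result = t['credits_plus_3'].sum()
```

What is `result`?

32

group by major, max of credits:
major
Bio     4
CS      4
EE      6
Econ    6
Name: credits, dtype: int64
reset_index():
  major  credits
0   Bio        4
1    CS        4
2    EE        6
3  Econ        6
add column credits_plus_3 = t['credits'] + 3:
  major  credits  credits_plus_3
0   Bio        4               7
1    CS        4               7
2    EE        6               9
3  Econ        6               9
Reading off the sum of column 'credits_plus_3', we get 32.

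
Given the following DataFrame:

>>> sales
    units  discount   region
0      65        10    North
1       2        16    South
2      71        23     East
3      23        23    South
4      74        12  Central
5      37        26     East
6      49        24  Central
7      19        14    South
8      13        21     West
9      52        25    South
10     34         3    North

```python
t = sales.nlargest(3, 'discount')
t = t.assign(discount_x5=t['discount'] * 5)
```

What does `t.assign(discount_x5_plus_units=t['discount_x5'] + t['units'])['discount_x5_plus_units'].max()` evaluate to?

177

take 3 rows with largest discount:
   units  discount   region
5     37        26     East
9     52        25    South
6     49        24  Central
add column discount_x5 = t['discount'] * 5:
   units  discount   region  discount_x5
5     37        26     East          130
9     52        25    South          125
6     49        24  Central          120
add column discount_x5_plus_units = t['discount_x5'] + t['units']:
   units  discount   region  discount_x5  discount_x5_plus_units
5     37        26     East          130                     167
9     52        25    South          125                     177
6     49        24  Central          120                     169
Reading off the max of column 'discount_x5_plus_units', we get 177.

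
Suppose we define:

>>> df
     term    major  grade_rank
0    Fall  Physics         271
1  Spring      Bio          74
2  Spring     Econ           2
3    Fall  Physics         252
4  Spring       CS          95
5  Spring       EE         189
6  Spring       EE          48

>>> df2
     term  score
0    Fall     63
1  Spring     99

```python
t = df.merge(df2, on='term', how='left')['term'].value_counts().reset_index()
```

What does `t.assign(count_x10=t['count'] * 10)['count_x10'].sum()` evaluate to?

merge on 'term' (how='left') → 7 rows:
     term    major  grade_rank  score
0    Fall  Physics         271     63
1  Spring      Bio          74     99
2  Spring     Econ           2     99
3    Fall  Physics         252     63
4  Spring       CS          95     99
5  Spring       EE         189     99
6  Spring       EE          48     99
value_counts of term:
term
Spring    5
Fall      2
Name: count, dtype: int64
reset_index():
     term  count
0  Spring      5
1    Fall      2
add column count_x10 = t['count'] * 10:
     term  count  count_x10
0  Spring      5         50
1    Fall      2         20
Taking the sum of column 'count_x10' gives 70.

70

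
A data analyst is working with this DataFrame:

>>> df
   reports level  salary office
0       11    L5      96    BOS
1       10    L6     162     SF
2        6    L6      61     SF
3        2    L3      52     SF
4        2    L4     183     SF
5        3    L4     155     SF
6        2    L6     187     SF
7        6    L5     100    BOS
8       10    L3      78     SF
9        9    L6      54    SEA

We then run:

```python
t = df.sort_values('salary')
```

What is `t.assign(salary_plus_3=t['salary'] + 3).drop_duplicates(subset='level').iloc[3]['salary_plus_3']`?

158

sort by salary:
   reports level  salary office
3        2    L3      52     SF
9        9    L6      54    SEA
2        6    L6      61     SF
8       10    L3      78     SF
0       11    L5      96    BOS
7        6    L5     100    BOS
5        3    L4     155     SF
1       10    L6     162     SF
4        2    L4     183     SF
6        2    L6     187     SF
add column salary_plus_3 = t['salary'] + 3:
   reports level  salary office  salary_plus_3
3        2    L3      52     SF             55
9        9    L6      54    SEA             57
2        6    L6      61     SF             64
8       10    L3      78     SF             81
0       11    L5      96    BOS             99
7        6    L5     100    BOS            103
5        3    L4     155     SF            158
1       10    L6     162     SF            165
4        2    L4     183     SF            186
6        2    L6     187     SF            190
drop duplicate level (keep=first):
   reports level  salary office  salary_plus_3
3        2    L3      52     SF             55
9        9    L6      54    SEA             57
0       11    L5      96    BOS             99
5        3    L4     155     SF            158
Then the value at position 3, column 'salary_plus_3': 158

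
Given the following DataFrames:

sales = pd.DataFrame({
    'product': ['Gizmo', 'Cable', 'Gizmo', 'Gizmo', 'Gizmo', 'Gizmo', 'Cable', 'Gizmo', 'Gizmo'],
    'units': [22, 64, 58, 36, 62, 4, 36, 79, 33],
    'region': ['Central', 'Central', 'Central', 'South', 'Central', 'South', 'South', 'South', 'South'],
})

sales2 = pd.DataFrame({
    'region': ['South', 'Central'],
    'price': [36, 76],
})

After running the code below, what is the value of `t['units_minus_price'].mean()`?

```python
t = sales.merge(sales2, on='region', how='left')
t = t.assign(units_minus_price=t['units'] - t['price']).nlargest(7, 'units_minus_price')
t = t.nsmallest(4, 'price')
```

merge on 'region' (how='left') → 9 rows:
  product  units   region  price
0   Gizmo     22  Central     76
1   Cable     64  Central     76
2   Gizmo     58  Central     76
3   Gizmo     36    South     36
4   Gizmo     62  Central     76
5   Gizmo      4    South     36
6   Cable     36    South     36
7   Gizmo     79    South     36
8   Gizmo     33    South     36
add column units_minus_price = t['units'] - t['price']:
  product  units   region  price  units_minus_price
0   Gizmo     22  Central     76                -54
1   Cable     64  Central     76                -12
2   Gizmo     58  Central     76                -18
3   Gizmo     36    South     36                  0
4   Gizmo     62  Central     76                -14
5   Gizmo      4    South     36                -32
6   Cable     36    South     36                  0
7   Gizmo     79    South     36                 43
8   Gizmo     33    South     36                 -3
take 7 rows with largest units_minus_price:
  product  units   region  price  units_minus_price
7   Gizmo     79    South     36                 43
3   Gizmo     36    South     36                  0
6   Cable     36    South     36                  0
8   Gizmo     33    South     36                 -3
1   Cable     64  Central     76                -12
4   Gizmo     62  Central     76                -14
2   Gizmo     58  Central     76                -18
take 4 rows with smallest price:
  product  units region  price  units_minus_price
7   Gizmo     79  South     36                 43
3   Gizmo     36  South     36                  0
6   Cable     36  South     36                  0
8   Gizmo     33  South     36                 -3

10.0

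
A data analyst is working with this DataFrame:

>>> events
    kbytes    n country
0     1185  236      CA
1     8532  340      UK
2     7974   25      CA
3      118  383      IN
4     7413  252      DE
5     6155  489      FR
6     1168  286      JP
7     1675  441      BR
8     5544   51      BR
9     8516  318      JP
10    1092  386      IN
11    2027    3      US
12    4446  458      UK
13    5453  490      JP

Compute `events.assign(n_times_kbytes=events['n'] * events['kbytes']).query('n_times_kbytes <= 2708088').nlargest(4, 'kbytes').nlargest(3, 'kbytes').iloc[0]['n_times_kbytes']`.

add column n_times_kbytes = events['n'] * events['kbytes']:
    kbytes    n country  n_times_kbytes
0     1185  236      CA          279660
1     8532  340      UK         2900880
2     7974   25      CA          199350
3      118  383      IN           45194
4     7413  252      DE         1868076
5     6155  489      FR         3009795
6     1168  286      JP          334048
7     1675  441      BR          738675
8     5544   51      BR          282744
9     8516  318      JP         2708088
10    1092  386      IN          421512
11    2027    3      US            6081
12    4446  458      UK         2036268
13    5453  490      JP         2671970
filter rows where n_times_kbytes <= 2708088:
    kbytes    n country  n_times_kbytes
0     1185  236      CA          279660
2     7974   25      CA          199350
3      118  383      IN           45194
4     7413  252      DE         1868076
6     1168  286      JP          334048
7     1675  441      BR          738675
8     5544   51      BR          282744
9     8516  318      JP         2708088
10    1092  386      IN          421512
11    2027    3      US            6081
12    4446  458      UK         2036268
13    5453  490      JP         2671970
take 4 rows with largest kbytes:
   kbytes    n country  n_times_kbytes
9    8516  318      JP         2708088
2    7974   25      CA          199350
4    7413  252      DE         1868076
8    5544   51      BR          282744
take 3 rows with largest kbytes:
   kbytes    n country  n_times_kbytes
9    8516  318      JP         2708088
2    7974   25      CA          199350
4    7413  252      DE         1868076
value at position 0, column 'n_times_kbytes' → 2708088

2708088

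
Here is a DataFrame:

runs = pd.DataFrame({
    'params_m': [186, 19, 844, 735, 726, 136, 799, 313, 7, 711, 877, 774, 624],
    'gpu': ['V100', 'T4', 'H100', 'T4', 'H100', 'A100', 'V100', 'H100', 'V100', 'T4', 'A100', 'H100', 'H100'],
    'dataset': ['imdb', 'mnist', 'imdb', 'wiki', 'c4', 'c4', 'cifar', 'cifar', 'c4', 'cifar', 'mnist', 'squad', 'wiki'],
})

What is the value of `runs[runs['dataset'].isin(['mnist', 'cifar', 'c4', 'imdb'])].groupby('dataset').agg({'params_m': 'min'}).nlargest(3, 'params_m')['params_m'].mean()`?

filter rows where dataset in ['mnist', 'cifar', 'c4', 'imdb']:
    params_m   gpu dataset
0        186  V100    imdb
1         19    T4   mnist
2        844  H100    imdb
4        726  H100      c4
5        136  A100      c4
6        799  V100   cifar
7        313  H100   cifar
8          7  V100      c4
9        711    T4   cifar
10       877  A100   mnist
group by dataset, min of params_m:
         params_m
dataset          
c4              7
cifar         313
imdb          186
mnist          19
take 3 rows with largest params_m:
         params_m
dataset          
cifar         313
imdb          186
mnist          19
The mean of column 'params_m' is 172.666666667.

172.666666667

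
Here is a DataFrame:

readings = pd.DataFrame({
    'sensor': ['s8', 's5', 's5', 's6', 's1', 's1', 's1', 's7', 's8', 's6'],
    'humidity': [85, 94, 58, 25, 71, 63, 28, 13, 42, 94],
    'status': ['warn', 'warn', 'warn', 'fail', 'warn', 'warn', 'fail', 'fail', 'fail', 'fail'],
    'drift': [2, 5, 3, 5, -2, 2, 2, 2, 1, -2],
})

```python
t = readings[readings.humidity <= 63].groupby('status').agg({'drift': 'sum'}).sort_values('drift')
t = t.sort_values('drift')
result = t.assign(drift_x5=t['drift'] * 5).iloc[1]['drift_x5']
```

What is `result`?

50

filter rows where humidity <= 63:
  sensor  humidity status  drift
2     s5        58   warn      3
3     s6        25   fail      5
5     s1        63   warn      2
6     s1        28   fail      2
7     s7        13   fail      2
8     s8        42   fail      1
group by status, sum of drift:
        drift
status       
fail       10
warn        5
sort by drift:
        drift
status       
warn        5
fail       10
sort by drift:
        drift
status       
warn        5
fail       10
add column drift_x5 = t['drift'] * 5:
        drift  drift_x5
status                 
warn        5        25
fail       10        50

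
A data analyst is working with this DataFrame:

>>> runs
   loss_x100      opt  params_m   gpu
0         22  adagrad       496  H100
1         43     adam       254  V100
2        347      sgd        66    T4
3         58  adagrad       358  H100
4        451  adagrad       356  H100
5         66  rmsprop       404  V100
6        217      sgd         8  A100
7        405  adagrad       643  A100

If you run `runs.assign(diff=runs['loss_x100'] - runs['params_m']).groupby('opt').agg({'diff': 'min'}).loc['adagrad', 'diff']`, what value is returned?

add column diff = runs['loss_x100'] - runs['params_m']:
   loss_x100      opt  params_m   gpu  diff
0         22  adagrad       496  H100  -474
1         43     adam       254  V100  -211
2        347      sgd        66    T4   281
3         58  adagrad       358  H100  -300
4        451  adagrad       356  H100    95
5         66  rmsprop       404  V100  -338
6        217      sgd         8  A100   209
7        405  adagrad       643  A100  -238
group by opt, min of diff:
         diff
opt          
adagrad  -474
adam     -211
rmsprop  -338
sgd       209
The value at row 'adagrad', column 'diff' is -474.

-474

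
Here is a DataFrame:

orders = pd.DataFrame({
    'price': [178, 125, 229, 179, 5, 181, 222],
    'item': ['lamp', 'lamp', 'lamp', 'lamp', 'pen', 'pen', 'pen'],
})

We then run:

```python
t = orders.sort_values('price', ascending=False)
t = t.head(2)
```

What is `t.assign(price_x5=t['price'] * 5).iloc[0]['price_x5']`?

1145

sort by price descending:
   price  item
2    229  lamp
6    222   pen
5    181   pen
3    179  lamp
0    178  lamp
1    125  lamp
4      5   pen
take first 2 rows:
   price  item
2    229  lamp
6    222   pen
add column price_x5 = t['price'] * 5:
   price  item  price_x5
2    229  lamp      1145
6    222   pen      1110
The value at position 0, column 'price_x5' is 1145.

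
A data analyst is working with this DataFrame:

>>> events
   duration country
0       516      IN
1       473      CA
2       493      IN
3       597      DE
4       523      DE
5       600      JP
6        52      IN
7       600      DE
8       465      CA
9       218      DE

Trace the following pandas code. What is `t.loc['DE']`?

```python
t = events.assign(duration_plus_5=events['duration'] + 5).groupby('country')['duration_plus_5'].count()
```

add column duration_plus_5 = events['duration'] + 5:
   duration country  duration_plus_5
0       516      IN              521
1       473      CA              478
2       493      IN              498
3       597      DE              602
4       523      DE              528
5       600      JP              605
6        52      IN               57
7       600      DE              605
8       465      CA              470
9       218      DE              223
group by country, count of duration_plus_5:
country
CA    2
DE    4
IN    3
JP    1
Name: duration_plus_5, dtype: int64
Reading off the value at index 'DE', we get 4.

4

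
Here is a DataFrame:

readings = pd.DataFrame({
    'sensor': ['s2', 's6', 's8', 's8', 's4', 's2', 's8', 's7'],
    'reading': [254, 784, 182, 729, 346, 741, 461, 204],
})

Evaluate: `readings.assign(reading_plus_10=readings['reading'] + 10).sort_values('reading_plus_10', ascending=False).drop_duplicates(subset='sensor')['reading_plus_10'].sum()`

2854

add column reading_plus_10 = readings['reading'] + 10:
  sensor  reading  reading_plus_10
0     s2      254              264
1     s6      784              794
2     s8      182              192
3     s8      729              739
4     s4      346              356
5     s2      741              751
6     s8      461              471
7     s7      204              214
sort by reading_plus_10 descending:
  sensor  reading  reading_plus_10
1     s6      784              794
5     s2      741              751
3     s8      729              739
6     s8      461              471
4     s4      346              356
0     s2      254              264
7     s7      204              214
2     s8      182              192
drop duplicate sensor (keep=first):
  sensor  reading  reading_plus_10
1     s6      784              794
5     s2      741              751
3     s8      729              739
4     s4      346              356
7     s7      204              214
sum of column 'reading_plus_10' → 2854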